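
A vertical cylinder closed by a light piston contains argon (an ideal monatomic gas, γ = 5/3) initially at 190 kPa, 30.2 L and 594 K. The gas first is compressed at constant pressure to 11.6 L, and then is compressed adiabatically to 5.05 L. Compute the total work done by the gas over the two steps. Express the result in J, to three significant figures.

W_total ≈ -5980 J

Step 1 (isobaric): W = PΔV = (190 kPa)(11.6 − 30.2 L) = -3534 J.
After step 1: P = 190 kPa, V = 11.6 L, T = 228.2 K.
Step 2 (adiabatic): W = (P₁V₁ − P₂V₂)/(γ−1) = (2204 − 3837)/0.667 = -2449 J.
W_total = -3534 − 2449 = -5983 J.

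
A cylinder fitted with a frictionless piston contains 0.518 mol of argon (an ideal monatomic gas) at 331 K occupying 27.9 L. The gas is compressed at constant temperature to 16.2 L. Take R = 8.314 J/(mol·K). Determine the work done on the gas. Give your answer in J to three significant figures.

W ≈ 775 J

Isothermal: W = nRT ln(V₂/V₁).
W = (0.518)(8.314)(331) × ln(16.2/27.9)
  = 1426 × -0.5436
W_by_gas = -774.9 J; work on gas = −W_by = 774.9 J.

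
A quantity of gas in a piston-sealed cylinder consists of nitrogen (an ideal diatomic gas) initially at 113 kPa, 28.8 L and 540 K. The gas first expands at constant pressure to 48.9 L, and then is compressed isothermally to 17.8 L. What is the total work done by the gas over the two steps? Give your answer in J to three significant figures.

W_total ≈ -3310 J

Step 1 (isobaric): W = PΔV = (113 kPa)(48.9 − 28.8 L) = 2271 J.
After step 1: P = 113 kPa, V = 48.9 L, T = 916.9 K.
Step 2 (isothermal): W = P₁V₁ ln(V₂/V₁) = (5526) ln(17.8/48.9) = -5584 J.
W_total = 2271 − 5584 = -3313 J.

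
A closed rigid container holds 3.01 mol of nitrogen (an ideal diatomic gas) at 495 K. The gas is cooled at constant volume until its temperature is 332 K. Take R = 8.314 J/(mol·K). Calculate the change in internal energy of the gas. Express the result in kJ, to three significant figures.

Constant volume ⇒ W = 0, so Q = ΔU = nCᵥΔT with Cᵥ = 5R/2 = 20.79 J/(mol·K).
ΔU = (3.01)(20.79)(332 − 495) = -10198 J.

ΔU ≈ -10.2 kJ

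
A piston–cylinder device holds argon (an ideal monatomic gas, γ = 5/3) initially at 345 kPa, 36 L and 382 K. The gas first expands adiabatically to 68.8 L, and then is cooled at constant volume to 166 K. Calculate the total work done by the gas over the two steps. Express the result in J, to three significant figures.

Step 1 (adiabatic): W = (P₁V₁ − P₂V₂)/(γ−1) = (12420 − 8065)/0.667 = 6533 J.
Step 2 (isochoric): W = 0 (constant volume).
W_total = 6533 + 0 = 6533 J.

W_total ≈ 6530 J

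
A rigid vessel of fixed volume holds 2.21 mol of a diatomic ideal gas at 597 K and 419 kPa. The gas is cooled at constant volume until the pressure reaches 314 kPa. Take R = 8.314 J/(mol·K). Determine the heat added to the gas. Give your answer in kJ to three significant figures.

Constant volume ⇒ W = 0, so Q = ΔU = nCᵥΔT with Cᵥ = 5R/2 = 20.79 J/(mol·K).
At constant V, T₂/T₁ = P₂/P₁ ⇒ ΔT = T₁(P₂/P₁ − 1) = 597·(314/419 − 1) = -149.6 K.
ΔU = (2.21)(20.79)(-149.6) = -6872 J.

Q ≈ -6.87 kJ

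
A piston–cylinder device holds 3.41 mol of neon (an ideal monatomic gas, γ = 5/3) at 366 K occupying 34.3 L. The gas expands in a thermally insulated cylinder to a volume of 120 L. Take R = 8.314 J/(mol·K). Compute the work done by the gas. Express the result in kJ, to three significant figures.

W ≈ 8.81 kJ

Adiabatic: TV^(γ−1) = const with γ = 5/3.
T₂ = T₁ (V₁/V₂)^(γ−1) = 366 × (34.3/120)^0.667 = 366 × 0.4339 = 158.8 K.
W_by = nCᵥ(T₁ − T₂) = (3.41)(12.47)(366 − 158.8) = 8811 J.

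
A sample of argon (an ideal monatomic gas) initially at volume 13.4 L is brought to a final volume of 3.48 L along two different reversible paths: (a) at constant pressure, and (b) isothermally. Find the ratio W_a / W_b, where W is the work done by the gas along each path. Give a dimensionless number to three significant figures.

Path (a) isobaric: W = P₁(V₂ − V₁) → W_a/(P₁V₁) = -0.7403.
Path (b) isothermal: W = P₁V₁ ln(V₂/V₁) → W_b/(P₁V₁) = -1.348.
W_a / W_b = -0.7403 / -1.348 = 0.5491.

W_a / W_b ≈ 0.549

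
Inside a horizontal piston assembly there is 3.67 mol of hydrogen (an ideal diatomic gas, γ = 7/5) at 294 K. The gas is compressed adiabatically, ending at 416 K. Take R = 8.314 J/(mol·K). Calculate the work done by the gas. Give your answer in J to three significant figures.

Adiabatic ⇒ Q = 0, so W_by = −ΔU = nCᵥ(T₁ − T₂).
Cᵥ = 5R/2 = 20.79 J/(mol·K).
W = (3.67)(20.79)(294 − 416) = -9306 J.

W ≈ -9310 J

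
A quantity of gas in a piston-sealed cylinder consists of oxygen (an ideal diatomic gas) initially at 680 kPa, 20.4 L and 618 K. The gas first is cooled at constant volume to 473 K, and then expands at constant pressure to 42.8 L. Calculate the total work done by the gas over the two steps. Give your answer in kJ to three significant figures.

Step 1 (isochoric): W = 0 (constant volume).
After step 1: P = 520.5 kPa (V unchanged).
Step 2 (isobaric): W = PΔV = (520.5 kPa)(42.8 − 20.4 L) = 11658 J.
W_total = 0 + 11658 = 11658 J.

W_total ≈ 11.7 kJ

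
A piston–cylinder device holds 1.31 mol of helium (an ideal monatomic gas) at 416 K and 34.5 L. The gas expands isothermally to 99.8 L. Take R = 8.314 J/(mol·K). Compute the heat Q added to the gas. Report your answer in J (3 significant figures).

Isothermal ⇒ ΔU = 0, so Q = W = nRT ln(V₂/V₁).
Q = (1.31)(8.314)(416) ln(99.8/34.5) = 4531 × 1.062 = 4813 J.

Q ≈ 4810 J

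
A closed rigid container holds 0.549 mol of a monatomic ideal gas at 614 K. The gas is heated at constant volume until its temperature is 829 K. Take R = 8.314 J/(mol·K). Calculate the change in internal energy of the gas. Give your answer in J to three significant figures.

ΔU ≈ 1470 J

Constant volume ⇒ W = 0, so Q = ΔU = nCᵥΔT with Cᵥ = 3R/2 = 12.47 J/(mol·K).
ΔU = (0.549)(12.47)(829 − 614) = 1472 J.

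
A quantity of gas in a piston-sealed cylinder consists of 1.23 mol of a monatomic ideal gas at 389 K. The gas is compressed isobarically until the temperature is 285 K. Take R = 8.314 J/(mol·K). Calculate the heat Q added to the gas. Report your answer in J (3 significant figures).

Isobaric: W = nRΔT = (1.23)(8.314)(-104) = -1064 J.
ΔU = nCᵥΔT with Cᵥ = 3R/2: ΔU = (1.23)(12.47)(-104) = -1595 J.
Q = ΔU + W = -1595 − 1064 = -2659 J.

Q ≈ -2660 J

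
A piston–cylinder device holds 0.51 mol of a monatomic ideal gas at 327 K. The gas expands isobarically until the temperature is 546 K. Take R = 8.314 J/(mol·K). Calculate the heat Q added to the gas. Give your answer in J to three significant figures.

Isobaric: W = nRΔT = (0.51)(8.314)(219) = 928.6 J.
ΔU = nCᵥΔT with Cᵥ = 3R/2: ΔU = (0.51)(12.47)(219) = 1393 J.
Q = ΔU + W = 1393 + 928.6 = 2321 J.

Q ≈ 2320 J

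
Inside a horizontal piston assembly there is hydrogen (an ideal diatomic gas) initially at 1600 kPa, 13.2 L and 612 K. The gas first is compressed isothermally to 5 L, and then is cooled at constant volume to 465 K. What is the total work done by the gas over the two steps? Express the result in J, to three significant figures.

Step 1 (isothermal): W = P₁V₁ ln(V₂/V₁) = (21120) ln(5/13.2) = -20503 J.
Step 2 (isochoric): W = 0 (constant volume).
W_total = -20503 + 0 = -20503 J.

W_total ≈ -20500 J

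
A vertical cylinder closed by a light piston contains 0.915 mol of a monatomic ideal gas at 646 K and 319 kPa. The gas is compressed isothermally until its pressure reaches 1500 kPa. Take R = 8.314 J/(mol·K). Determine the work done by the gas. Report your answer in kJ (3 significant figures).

Isothermal process: W = nRT ln(V₂/V₁) = nRT ln(P₁/P₂).
W = (0.915)(8.314)(646) × ln(319/1500)
  = 4914 × ln(0.2127) = 4914 × -1.548
W_by_gas = -7608 J.

W ≈ -7.61 kJ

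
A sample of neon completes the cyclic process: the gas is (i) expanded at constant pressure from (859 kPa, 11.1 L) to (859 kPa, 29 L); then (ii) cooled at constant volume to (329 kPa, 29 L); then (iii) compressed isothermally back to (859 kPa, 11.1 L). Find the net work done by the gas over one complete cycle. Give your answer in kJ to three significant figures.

Leg (i): W = PΔV = (859)(29 − 11.1) = 15376 J.
Leg (ii): W = 0.
Leg (iii): W = PᵢVᵢ ln(V_f/Vᵢ) = (9541) ln(11.1/29) = -9163 J.
W_net = 15376 − 9163 = 6213 J.

W_net ≈ 6.21 kJ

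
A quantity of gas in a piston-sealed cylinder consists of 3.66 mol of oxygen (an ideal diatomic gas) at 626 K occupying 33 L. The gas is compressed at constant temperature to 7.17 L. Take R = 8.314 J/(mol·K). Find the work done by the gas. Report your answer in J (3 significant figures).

W ≈ -29100 J

Isothermal: W = nRT ln(V₂/V₁).
W = (3.66)(8.314)(626) × ln(7.17/33)
  = 19049 × -1.527
W_by_gas = -29080 J.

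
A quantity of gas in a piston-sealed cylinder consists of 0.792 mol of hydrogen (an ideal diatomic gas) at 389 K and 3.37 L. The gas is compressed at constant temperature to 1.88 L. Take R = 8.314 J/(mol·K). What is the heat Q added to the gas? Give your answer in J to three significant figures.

Isothermal ⇒ ΔU = 0, so Q = W = nRT ln(V₂/V₁).
Q = (0.792)(8.314)(389) ln(1.88/3.37) = 2561 × -0.5836 = -1495 J.

Q ≈ -1490 J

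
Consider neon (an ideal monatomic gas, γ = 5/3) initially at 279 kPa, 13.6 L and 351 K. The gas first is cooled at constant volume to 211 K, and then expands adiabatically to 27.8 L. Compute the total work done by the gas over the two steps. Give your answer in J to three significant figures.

W_total ≈ 1300 J

Step 1 (isochoric): W = 0 (constant volume).
After step 1: P = 167.7 kPa (V unchanged).
Step 2 (adiabatic): W = (P₁V₁ − P₂V₂)/(γ−1) = (2281 − 1416)/0.667 = 1297 J.
W_total = 0 + 1297 = 1297 J.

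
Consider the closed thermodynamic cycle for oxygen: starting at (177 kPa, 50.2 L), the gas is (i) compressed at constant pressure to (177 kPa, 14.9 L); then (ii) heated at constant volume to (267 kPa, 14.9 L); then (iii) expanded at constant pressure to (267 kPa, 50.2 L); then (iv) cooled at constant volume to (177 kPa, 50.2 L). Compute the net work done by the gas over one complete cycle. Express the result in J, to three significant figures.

Constant-volume legs do no work.
W(i) = (177)(14.9 − 50.2) = -6248 J; W(iii) = (267)(50.2 − 14.9) = 9425 J.
W_net = -6248 + 9425 = 3177 J (the clockwise enclosed area).

W_net ≈ 3180 J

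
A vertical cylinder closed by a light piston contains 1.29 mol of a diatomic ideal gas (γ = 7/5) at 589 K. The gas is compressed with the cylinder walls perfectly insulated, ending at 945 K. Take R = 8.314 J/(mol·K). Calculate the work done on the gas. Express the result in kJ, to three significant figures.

Adiabatic ⇒ Q = 0, so W_by = −ΔU = nCᵥ(T₁ − T₂).
Cᵥ = 5R/2 = 20.79 J/(mol·K).
W = (1.29)(20.79)(589 − 945) = -9545 J.
Work on gas = −W_by = 9545 J.

W ≈ 9.55 kJ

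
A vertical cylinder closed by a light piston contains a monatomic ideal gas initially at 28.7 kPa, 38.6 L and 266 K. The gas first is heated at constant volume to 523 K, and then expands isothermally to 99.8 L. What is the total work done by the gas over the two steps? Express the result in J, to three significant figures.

Step 1 (isochoric): W = 0 (constant volume).
After step 1: P = 56.43 kPa (V unchanged).
Step 2 (isothermal): W = P₁V₁ ln(V₂/V₁) = (2178) ln(99.8/38.6) = 2069 J.
W_total = 0 + 2069 = 2069 J.

W_total ≈ 2070 J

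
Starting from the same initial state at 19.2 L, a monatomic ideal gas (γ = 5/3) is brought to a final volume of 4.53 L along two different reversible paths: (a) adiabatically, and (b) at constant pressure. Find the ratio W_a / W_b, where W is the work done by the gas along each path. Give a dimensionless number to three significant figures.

W_a / W_b ≈ 3.18

Path (a) adiabatic: W = P₁V₁(1 − (V₁/V₂)^(γ−1))/(γ−1) → W_a/(P₁V₁) = -2.428.
Path (b) isobaric: W = P₁(V₂ − V₁) → W_b/(P₁V₁) = -0.7641.
W_a / W_b = -2.428 / -0.7641 = 3.178.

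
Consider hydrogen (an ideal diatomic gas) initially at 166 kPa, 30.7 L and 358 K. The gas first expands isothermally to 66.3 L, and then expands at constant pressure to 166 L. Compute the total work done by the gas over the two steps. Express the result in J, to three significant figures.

W_total ≈ 11600 J

Step 1 (isothermal): W = P₁V₁ ln(V₂/V₁) = (5096) ln(66.3/30.7) = 3924 J.
After step 1: P = 76.87 kPa, V = 66.3 L, T = 358 K.
Step 2 (isobaric): W = PΔV = (76.87 kPa)(166 − 66.3 L) = 7664 J.
W_total = 3924 + 7664 = 11587 J.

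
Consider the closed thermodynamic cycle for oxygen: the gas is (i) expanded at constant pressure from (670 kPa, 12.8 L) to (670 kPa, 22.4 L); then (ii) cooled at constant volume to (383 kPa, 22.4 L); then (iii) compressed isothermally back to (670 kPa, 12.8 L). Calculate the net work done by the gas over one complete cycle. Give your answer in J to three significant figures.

W_net ≈ 1630 J

Leg (i): W = PΔV = (670)(22.4 − 12.8) = 6432 J.
Leg (ii): W = 0.
Leg (iii): W = PᵢVᵢ ln(V_f/Vᵢ) = (8579) ln(12.8/22.4) = -4801 J.
W_net = 6432 − 4801 = 1631 J.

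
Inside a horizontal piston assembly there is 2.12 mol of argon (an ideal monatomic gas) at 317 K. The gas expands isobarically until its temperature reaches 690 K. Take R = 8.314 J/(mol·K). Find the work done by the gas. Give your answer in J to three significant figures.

W ≈ 6570 J

Isobaric: W = P ΔV = nR ΔT.
W = (2.12)(8.314)(690 − 317) = 6574 J.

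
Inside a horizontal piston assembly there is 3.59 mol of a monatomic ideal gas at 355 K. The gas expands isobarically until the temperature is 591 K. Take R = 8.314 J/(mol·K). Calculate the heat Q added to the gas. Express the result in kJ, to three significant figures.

Q ≈ 17.6 kJ

Isobaric: W = nRΔT = (3.59)(8.314)(236) = 7044 J.
ΔU = nCᵥΔT with Cᵥ = 3R/2: ΔU = (3.59)(12.47)(236) = 10566 J.
Q = ΔU + W = 10566 + 7044 = 17610 J.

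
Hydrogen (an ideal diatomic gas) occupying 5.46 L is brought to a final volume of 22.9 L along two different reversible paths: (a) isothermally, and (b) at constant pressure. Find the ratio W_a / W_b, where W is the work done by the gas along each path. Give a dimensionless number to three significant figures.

Path (a) isothermal: W = P₁V₁ ln(V₂/V₁) → W_a/(P₁V₁) = 1.434.
Path (b) isobaric: W = P₁(V₂ − V₁) → W_b/(P₁V₁) = 3.194.
W_a / W_b = 1.434 / 3.194 = 0.4488.

W_a / W_b ≈ 0.449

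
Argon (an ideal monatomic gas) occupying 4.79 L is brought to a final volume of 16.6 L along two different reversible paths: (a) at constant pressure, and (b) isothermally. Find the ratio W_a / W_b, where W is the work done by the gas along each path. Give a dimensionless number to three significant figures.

W_a / W_b ≈ 1.98

Path (a) isobaric: W = P₁(V₂ − V₁) → W_a/(P₁V₁) = 2.466.
Path (b) isothermal: W = P₁V₁ ln(V₂/V₁) → W_b/(P₁V₁) = 1.243.
W_a / W_b = 2.466 / 1.243 = 1.984.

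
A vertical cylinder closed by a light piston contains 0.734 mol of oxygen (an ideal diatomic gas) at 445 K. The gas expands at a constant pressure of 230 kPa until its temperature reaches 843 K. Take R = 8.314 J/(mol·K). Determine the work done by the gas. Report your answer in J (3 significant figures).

W ≈ 2430 J

Isobaric: W = P ΔV = nR ΔT.
W = (0.734)(8.314)(843 − 445) = 2429 J.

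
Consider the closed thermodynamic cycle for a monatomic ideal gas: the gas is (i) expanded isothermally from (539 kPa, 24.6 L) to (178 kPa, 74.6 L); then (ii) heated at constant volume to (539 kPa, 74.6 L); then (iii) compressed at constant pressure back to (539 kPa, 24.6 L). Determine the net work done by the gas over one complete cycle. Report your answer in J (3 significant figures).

Leg (i): W = PᵢVᵢ ln(V_f/Vᵢ) = (13259) ln(74.6/24.6) = 14710 J.
Leg (ii): W = 0.
Leg (iii): W = PΔV = (539)(24.6 − 74.6) = -26950 J.
W_net = 14710 − 26950 = -12240 J.

W_net ≈ -12200 J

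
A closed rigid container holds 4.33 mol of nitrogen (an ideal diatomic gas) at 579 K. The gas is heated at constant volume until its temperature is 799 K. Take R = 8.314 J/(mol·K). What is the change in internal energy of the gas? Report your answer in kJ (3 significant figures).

Constant volume ⇒ W = 0, so Q = ΔU = nCᵥΔT with Cᵥ = 5R/2 = 20.79 J/(mol·K).
ΔU = (4.33)(20.79)(799 − 579) = 19800 J.

ΔU ≈ 19.8 kJ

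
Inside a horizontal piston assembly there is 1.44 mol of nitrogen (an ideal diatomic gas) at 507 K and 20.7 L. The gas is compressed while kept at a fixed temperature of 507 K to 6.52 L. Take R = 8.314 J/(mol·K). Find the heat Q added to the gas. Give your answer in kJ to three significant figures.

Isothermal ⇒ ΔU = 0, so Q = W = nRT ln(V₂/V₁).
Q = (1.44)(8.314)(507) ln(6.52/20.7) = 6070 × -1.155 = -7012 J.

Q ≈ -7.01 kJ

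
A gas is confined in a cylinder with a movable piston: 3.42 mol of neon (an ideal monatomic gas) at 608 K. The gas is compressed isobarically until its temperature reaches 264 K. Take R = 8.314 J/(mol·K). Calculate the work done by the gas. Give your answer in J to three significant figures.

Isobaric: W = P ΔV = nR ΔT.
W = (3.42)(8.314)(264 − 608) = -9781 J.

W ≈ -9780 J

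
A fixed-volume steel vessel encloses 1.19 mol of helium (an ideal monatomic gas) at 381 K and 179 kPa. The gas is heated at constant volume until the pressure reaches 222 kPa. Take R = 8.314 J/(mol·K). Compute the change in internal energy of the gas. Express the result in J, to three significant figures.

Constant volume ⇒ W = 0, so Q = ΔU = nCᵥΔT with Cᵥ = 3R/2 = 12.47 J/(mol·K).
At constant V, T₂/T₁ = P₂/P₁ ⇒ ΔT = T₁(P₂/P₁ − 1) = 381·(222/179 − 1) = 91.53 K.
ΔU = (1.19)(12.47)(91.53) = 1358 J.

ΔU ≈ 1360 J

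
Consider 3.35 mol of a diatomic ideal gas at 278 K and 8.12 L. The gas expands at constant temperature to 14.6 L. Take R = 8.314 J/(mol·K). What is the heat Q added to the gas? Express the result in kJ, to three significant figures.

Q ≈ 4.54 kJ

Isothermal ⇒ ΔU = 0, so Q = W = nRT ln(V₂/V₁).
Q = (3.35)(8.314)(278) ln(14.6/8.12) = 7743 × 0.5867 = 4543 J.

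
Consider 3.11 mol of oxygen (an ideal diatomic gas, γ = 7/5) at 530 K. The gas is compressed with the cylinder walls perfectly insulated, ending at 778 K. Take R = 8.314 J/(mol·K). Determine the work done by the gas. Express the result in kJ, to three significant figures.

Adiabatic ⇒ Q = 0, so W_by = −ΔU = nCᵥ(T₁ − T₂).
Cᵥ = 5R/2 = 20.79 J/(mol·K).
W = (3.11)(20.79)(530 − 778) = -16031 J.

W ≈ -16.0 kJ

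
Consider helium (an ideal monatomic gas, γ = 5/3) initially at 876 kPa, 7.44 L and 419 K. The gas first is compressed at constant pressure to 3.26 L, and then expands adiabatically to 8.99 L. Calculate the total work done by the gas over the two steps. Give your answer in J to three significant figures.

W_total ≈ -1560 J

Step 1 (isobaric): W = PΔV = (876 kPa)(3.26 − 7.44 L) = -3662 J.
After step 1: P = 876 kPa, V = 3.26 L, T = 183.6 K.
Step 2 (adiabatic): W = (P₁V₁ − P₂V₂)/(γ−1) = (2856 − 1452)/0.667 = 2105 J.
W_total = -3662 + 2105 = -1556 J.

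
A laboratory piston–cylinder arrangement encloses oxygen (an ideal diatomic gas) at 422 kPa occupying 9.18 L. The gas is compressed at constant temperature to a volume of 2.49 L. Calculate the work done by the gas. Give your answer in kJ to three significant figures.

Isothermal: W = nRT ln(V₂/V₁) = P₁V₁ ln(V₂/V₁).
P₁V₁ = (422 kPa)(9.18 L) = 3874 J.
W = 3874 × ln(2.49/9.18) = 3874 × -1.305
W_by_gas = -5055 J.

W ≈ -5.05 kJ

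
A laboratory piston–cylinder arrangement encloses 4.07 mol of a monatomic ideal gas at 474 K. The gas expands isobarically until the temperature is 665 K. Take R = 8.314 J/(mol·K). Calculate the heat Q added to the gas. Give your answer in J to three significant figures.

Q ≈ 16200 J

Isobaric: W = nRΔT = (4.07)(8.314)(191) = 6463 J.
ΔU = nCᵥΔT with Cᵥ = 3R/2: ΔU = (4.07)(12.47)(191) = 9695 J.
Q = ΔU + W = 9695 + 6463 = 16158 J.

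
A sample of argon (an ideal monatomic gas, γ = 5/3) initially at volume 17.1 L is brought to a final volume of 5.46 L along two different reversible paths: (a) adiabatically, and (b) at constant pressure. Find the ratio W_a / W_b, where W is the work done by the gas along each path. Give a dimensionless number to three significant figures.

W_a / W_b ≈ 2.51

Path (a) adiabatic: W = P₁V₁(1 − (V₁/V₂)^(γ−1))/(γ−1) → W_a/(P₁V₁) = -1.711.
Path (b) isobaric: W = P₁(V₂ − V₁) → W_b/(P₁V₁) = -0.6807.
W_a / W_b = -1.711 / -0.6807 = 2.513.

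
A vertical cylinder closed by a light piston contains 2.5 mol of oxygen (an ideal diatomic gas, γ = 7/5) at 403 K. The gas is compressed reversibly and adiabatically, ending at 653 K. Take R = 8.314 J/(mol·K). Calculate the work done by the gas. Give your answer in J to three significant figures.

Adiabatic ⇒ Q = 0, so W_by = −ΔU = nCᵥ(T₁ − T₂).
Cᵥ = 5R/2 = 20.79 J/(mol·K).
W = (2.5)(20.79)(403 − 653) = -12991 J.

W ≈ -13000 J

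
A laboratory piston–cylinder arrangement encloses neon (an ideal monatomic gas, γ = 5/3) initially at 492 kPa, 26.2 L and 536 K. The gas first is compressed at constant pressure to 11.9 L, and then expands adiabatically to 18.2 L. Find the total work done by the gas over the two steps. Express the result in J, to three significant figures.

Step 1 (isobaric): W = PΔV = (492 kPa)(11.9 − 26.2 L) = -7036 J.
After step 1: P = 492 kPa, V = 11.9 L, T = 243.5 K.
Step 2 (adiabatic): W = (P₁V₁ − P₂V₂)/(γ−1) = (5855 − 4411)/0.667 = 2166 J.
W_total = -7036 + 2166 = -4869 J.

W_total ≈ -4870 J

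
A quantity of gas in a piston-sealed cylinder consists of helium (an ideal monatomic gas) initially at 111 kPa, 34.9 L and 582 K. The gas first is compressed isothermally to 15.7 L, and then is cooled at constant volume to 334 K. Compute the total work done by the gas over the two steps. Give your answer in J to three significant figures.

Step 1 (isothermal): W = P₁V₁ ln(V₂/V₁) = (3874) ln(15.7/34.9) = -3095 J.
Step 2 (isochoric): W = 0 (constant volume).
W_total = -3095 + 0 = -3095 J.

W_total ≈ -3090 J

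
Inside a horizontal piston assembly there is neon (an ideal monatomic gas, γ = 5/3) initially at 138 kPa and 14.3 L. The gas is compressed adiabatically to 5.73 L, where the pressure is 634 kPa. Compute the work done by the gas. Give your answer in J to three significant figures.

Adiabatic: W = (P₁V₁ − P₂V₂)/(γ − 1) with γ = 5/3.
P₁V₁ = 1973 J, P₂V₂ = 3633 J.
W = (1973 − 3633) / 0.6667 = -2489 J.

W ≈ -2490 J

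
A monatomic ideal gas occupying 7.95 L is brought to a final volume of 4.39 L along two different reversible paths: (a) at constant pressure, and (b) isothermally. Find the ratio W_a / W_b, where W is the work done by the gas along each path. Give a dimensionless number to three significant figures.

W_a / W_b ≈ 0.754

Path (a) isobaric: W = P₁(V₂ − V₁) → W_a/(P₁V₁) = -0.4478.
Path (b) isothermal: W = P₁V₁ ln(V₂/V₁) → W_b/(P₁V₁) = -0.5938.
W_a / W_b = -0.4478 / -0.5938 = 0.7541.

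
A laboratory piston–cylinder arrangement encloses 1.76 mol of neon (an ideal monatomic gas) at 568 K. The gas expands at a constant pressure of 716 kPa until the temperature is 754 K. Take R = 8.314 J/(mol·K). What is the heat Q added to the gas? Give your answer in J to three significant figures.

Q ≈ 6800 J

Isobaric: W = nRΔT = (1.76)(8.314)(186) = 2722 J.
ΔU = nCᵥΔT with Cᵥ = 3R/2: ΔU = (1.76)(12.47)(186) = 4083 J.
Q = ΔU + W = 4083 + 2722 = 6804 J.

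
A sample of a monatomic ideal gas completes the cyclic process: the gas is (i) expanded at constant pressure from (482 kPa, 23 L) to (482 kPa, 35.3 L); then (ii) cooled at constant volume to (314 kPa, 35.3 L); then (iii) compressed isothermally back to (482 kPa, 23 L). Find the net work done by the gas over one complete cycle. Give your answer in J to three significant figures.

Leg (i): W = PΔV = (482)(35.3 − 23) = 5929 J.
Leg (ii): W = 0.
Leg (iii): W = PᵢVᵢ ln(V_f/Vᵢ) = (11084) ln(23/35.3) = -4748 J.
W_net = 5929 − 4748 = 1180 J.

W_net ≈ 1180 J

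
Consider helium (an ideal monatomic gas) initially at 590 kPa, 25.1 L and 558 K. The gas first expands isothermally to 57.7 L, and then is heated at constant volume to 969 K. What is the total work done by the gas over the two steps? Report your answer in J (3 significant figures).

W_total ≈ 12300 J

Step 1 (isothermal): W = P₁V₁ ln(V₂/V₁) = (14809) ln(57.7/25.1) = 12327 J.
Step 2 (isochoric): W = 0 (constant volume).
W_total = 12327 + 0 = 12327 J.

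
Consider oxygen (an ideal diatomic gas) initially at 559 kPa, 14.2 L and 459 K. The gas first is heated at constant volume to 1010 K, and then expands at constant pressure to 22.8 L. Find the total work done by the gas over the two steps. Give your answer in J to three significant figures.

W_total ≈ 10600 J

Step 1 (isochoric): W = 0 (constant volume).
After step 1: P = 1230 kPa (V unchanged).
Step 2 (isobaric): W = PΔV = (1230 kPa)(22.8 − 14.2 L) = 10578 J.
W_total = 0 + 10578 = 10578 J.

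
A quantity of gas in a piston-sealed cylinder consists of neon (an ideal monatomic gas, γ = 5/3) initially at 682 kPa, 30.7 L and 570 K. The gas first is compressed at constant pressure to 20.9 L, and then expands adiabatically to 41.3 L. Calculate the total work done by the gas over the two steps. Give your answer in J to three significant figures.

W_total ≈ 1120 J

Step 1 (isobaric): W = PΔV = (682 kPa)(20.9 − 30.7 L) = -6684 J.
After step 1: P = 682 kPa, V = 20.9 L, T = 388 K.
Step 2 (adiabatic): W = (P₁V₁ − P₂V₂)/(γ−1) = (14254 − 9052)/0.667 = 7803 J.
W_total = -6684 + 7803 = 1120 J.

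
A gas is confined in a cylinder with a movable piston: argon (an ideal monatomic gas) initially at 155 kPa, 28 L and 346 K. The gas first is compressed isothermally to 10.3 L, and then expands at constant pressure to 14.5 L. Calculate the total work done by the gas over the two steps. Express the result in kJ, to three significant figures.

W_total ≈ -2.57 kJ

Step 1 (isothermal): W = P₁V₁ ln(V₂/V₁) = (4340) ln(10.3/28) = -4340 J.
After step 1: P = 421.4 kPa, V = 10.3 L, T = 346 K.
Step 2 (isobaric): W = PΔV = (421.4 kPa)(14.5 − 10.3 L) = 1770 J.
W_total = -4340 + 1770 = -2571 J.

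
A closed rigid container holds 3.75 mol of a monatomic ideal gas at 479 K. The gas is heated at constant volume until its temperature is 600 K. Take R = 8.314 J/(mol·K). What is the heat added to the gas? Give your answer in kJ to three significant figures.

Constant volume ⇒ W = 0, so Q = ΔU = nCᵥΔT with Cᵥ = 3R/2 = 12.47 J/(mol·K).
ΔU = (3.75)(12.47)(600 − 479) = 5659 J.

Q ≈ 5.66 kJ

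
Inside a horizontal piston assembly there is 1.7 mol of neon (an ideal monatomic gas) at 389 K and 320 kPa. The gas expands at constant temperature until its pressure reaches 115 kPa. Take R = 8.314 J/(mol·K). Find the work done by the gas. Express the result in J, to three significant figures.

W ≈ 5630 J

Isothermal process: W = nRT ln(V₂/V₁) = nRT ln(P₁/P₂).
W = (1.7)(8.314)(389) × ln(320/115)
  = 5498 × ln(2.783) = 5498 × 1.023
W_by_gas = 5627 J.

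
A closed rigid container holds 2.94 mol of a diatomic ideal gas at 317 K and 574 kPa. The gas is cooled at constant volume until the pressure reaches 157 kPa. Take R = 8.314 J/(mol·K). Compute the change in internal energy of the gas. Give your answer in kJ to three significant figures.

ΔU ≈ -14.1 kJ

Constant volume ⇒ W = 0, so Q = ΔU = nCᵥΔT with Cᵥ = 5R/2 = 20.79 J/(mol·K).
At constant V, T₂/T₁ = P₂/P₁ ⇒ ΔT = T₁(P₂/P₁ − 1) = 317·(157/574 − 1) = -230.3 K.
ΔU = (2.94)(20.79)(-230.3) = -14073 J.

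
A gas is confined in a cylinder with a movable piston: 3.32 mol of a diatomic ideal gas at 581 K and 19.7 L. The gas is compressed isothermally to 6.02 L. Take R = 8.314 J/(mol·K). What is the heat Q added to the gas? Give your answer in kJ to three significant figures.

Isothermal ⇒ ΔU = 0, so Q = W = nRT ln(V₂/V₁).
Q = (3.32)(8.314)(581) ln(6.02/19.7) = 16037 × -1.186 = -19012 J.

Q ≈ -19.0 kJ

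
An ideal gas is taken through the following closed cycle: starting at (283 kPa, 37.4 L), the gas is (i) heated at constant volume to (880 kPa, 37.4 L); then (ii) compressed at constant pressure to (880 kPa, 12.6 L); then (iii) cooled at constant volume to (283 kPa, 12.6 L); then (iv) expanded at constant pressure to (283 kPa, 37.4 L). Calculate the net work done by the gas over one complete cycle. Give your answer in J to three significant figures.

W_net ≈ -14800 J

Constant-volume legs do no work.
W(ii) = (880)(12.6 − 37.4) = -21824 J; W(iv) = (283)(37.4 − 12.6) = 7018 J.
W_net = -21824 + 7018 = -14806 J (the counter-clockwise enclosed area).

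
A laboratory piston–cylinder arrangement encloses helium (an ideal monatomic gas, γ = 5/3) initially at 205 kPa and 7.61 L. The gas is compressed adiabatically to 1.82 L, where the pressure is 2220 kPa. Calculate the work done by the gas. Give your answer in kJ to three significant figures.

Adiabatic: W = (P₁V₁ − P₂V₂)/(γ − 1) with γ = 5/3.
P₁V₁ = 1560 J, P₂V₂ = 4040 J.
W = (1560 − 4040) / 0.6667 = -3721 J.

W ≈ -3.72 kJ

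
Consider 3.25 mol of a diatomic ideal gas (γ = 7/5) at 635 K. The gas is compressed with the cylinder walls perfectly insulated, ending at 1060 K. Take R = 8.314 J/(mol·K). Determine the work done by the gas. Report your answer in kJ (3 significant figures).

W ≈ -28.7 kJ

Adiabatic ⇒ Q = 0, so W_by = −ΔU = nCᵥ(T₁ − T₂).
Cᵥ = 5R/2 = 20.79 J/(mol·K).
W = (3.25)(20.79)(635 − 1060) = -28709 J.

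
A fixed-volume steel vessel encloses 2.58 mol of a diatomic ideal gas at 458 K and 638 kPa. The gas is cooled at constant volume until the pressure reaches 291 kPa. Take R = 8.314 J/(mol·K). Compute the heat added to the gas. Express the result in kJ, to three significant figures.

Constant volume ⇒ W = 0, so Q = ΔU = nCᵥΔT with Cᵥ = 5R/2 = 20.79 J/(mol·K).
At constant V, T₂/T₁ = P₂/P₁ ⇒ ΔT = T₁(P₂/P₁ − 1) = 458·(291/638 − 1) = -249.1 K.
ΔU = (2.58)(20.79)(-249.1) = -13358 J.

Q ≈ -13.4 kJ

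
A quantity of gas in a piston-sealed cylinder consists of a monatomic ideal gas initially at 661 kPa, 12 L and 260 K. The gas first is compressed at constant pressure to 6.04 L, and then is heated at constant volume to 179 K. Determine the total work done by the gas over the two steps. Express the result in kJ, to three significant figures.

Step 1 (isobaric): W = PΔV = (661 kPa)(6.04 − 12 L) = -3940 J.
Step 2 (isochoric): W = 0 (constant volume).
W_total = -3940 + 0 = -3940 J.

W_total ≈ -3.94 kJ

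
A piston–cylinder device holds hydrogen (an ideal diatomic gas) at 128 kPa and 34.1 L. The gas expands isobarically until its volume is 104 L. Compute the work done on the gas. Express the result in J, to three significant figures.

Isobaric: W = P ΔV.
W = (128 kPa)(104 − 34.1 L) = (128)(69.9) = 8947 J.
Work on gas = −W_by = -8947 J.

W ≈ -8950 J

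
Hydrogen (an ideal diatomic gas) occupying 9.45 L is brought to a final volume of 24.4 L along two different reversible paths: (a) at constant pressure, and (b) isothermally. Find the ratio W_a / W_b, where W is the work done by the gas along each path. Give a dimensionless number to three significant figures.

Path (a) isobaric: W = P₁(V₂ − V₁) → W_a/(P₁V₁) = 1.582.
Path (b) isothermal: W = P₁V₁ ln(V₂/V₁) → W_b/(P₁V₁) = 0.9486.
W_a / W_b = 1.582 / 0.9486 = 1.668.

W_a / W_b ≈ 1.67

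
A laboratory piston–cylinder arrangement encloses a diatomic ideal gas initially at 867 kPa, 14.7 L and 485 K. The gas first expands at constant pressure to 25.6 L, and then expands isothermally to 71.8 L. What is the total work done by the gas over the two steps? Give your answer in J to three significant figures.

Step 1 (isobaric): W = PΔV = (867 kPa)(25.6 − 14.7 L) = 9450 J.
After step 1: P = 867 kPa, V = 25.6 L, T = 844.6 K.
Step 2 (isothermal): W = P₁V₁ ln(V₂/V₁) = (22195) ln(71.8/25.6) = 22890 J.
W_total = 9450 + 22890 = 32340 J.

W_total ≈ 32300 J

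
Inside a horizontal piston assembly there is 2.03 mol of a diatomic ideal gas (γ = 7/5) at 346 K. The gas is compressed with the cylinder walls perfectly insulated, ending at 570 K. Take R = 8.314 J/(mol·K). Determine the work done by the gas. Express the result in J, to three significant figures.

Adiabatic ⇒ Q = 0, so W_by = −ΔU = nCᵥ(T₁ − T₂).
Cᵥ = 5R/2 = 20.79 J/(mol·K).
W = (2.03)(20.79)(346 − 570) = -9451 J.

W ≈ -9450 J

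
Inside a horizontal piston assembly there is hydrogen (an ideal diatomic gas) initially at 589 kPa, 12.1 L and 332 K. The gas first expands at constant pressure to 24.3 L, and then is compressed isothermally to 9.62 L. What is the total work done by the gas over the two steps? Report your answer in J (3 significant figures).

Step 1 (isobaric): W = PΔV = (589 kPa)(24.3 − 12.1 L) = 7186 J.
After step 1: P = 589 kPa, V = 24.3 L, T = 666.7 K.
Step 2 (isothermal): W = P₁V₁ ln(V₂/V₁) = (14313) ln(9.62/24.3) = -13263 J.
W_total = 7186 − 13263 = -6077 J.

W_total ≈ -6080 J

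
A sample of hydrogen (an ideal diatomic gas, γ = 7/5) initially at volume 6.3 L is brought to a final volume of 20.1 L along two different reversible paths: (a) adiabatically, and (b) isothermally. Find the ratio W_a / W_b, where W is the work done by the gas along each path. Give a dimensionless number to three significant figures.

W_a / W_b ≈ 0.800

Path (a) adiabatic: W = P₁V₁(1 − (V₁/V₂)^(γ−1))/(γ−1) → W_a/(P₁V₁) = 0.9282.
Path (b) isothermal: W = P₁V₁ ln(V₂/V₁) → W_b/(P₁V₁) = 1.16.
W_a / W_b = 0.9282 / 1.16 = 0.8001.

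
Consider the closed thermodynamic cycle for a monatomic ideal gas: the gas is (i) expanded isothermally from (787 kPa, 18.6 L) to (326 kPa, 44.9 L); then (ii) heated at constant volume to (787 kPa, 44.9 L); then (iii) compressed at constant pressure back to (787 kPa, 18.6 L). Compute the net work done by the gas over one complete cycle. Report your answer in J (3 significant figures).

W_net ≈ -7800 J

Leg (i): W = PᵢVᵢ ln(V_f/Vᵢ) = (14638) ln(44.9/18.6) = 12900 J.
Leg (ii): W = 0.
Leg (iii): W = PΔV = (787)(18.6 − 44.9) = -20698 J.
W_net = 12900 − 20698 = -7798 J.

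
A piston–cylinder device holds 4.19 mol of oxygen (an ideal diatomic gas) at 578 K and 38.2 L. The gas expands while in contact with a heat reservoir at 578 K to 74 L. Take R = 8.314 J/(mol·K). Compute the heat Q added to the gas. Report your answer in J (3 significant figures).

Q ≈ 13300 J

Isothermal ⇒ ΔU = 0, so Q = W = nRT ln(V₂/V₁).
Q = (4.19)(8.314)(578) ln(74/38.2) = 20135 × 0.6612 = 13314 J.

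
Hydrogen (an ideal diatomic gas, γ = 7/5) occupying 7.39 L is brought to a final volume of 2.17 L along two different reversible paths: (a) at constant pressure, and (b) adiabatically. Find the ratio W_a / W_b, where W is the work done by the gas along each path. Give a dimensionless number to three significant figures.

Path (a) isobaric: W = P₁(V₂ − V₁) → W_a/(P₁V₁) = -0.7064.
Path (b) adiabatic: W = P₁V₁(1 − (V₁/V₂)^(γ−1))/(γ−1) → W_b/(P₁V₁) = -1.581.
W_a / W_b = -0.7064 / -1.581 = 0.4467.

W_a / W_b ≈ 0.447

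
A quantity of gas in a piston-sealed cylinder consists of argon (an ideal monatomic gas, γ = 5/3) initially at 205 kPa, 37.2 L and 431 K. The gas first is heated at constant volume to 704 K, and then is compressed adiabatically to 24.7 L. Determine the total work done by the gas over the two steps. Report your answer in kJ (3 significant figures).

Step 1 (isochoric): W = 0 (constant volume).
After step 1: P = 334.8 kPa (V unchanged).
Step 2 (adiabatic): W = (P₁V₁ − P₂V₂)/(γ−1) = (12456 − 16367)/0.667 = -5865 J.
W_total = 0 − 5865 = -5865 J.

W_total ≈ -5.87 kJ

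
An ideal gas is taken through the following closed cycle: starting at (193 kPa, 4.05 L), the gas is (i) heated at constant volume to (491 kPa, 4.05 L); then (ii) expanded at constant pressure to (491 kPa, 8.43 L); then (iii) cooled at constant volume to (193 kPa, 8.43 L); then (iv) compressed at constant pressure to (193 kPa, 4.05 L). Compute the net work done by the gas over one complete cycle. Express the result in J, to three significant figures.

W_net ≈ 1310 J

Constant-volume legs do no work.
W(ii) = (491)(8.43 − 4.05) = 2151 J; W(iv) = (193)(4.05 − 8.43) = -845.3 J.
W_net = 2151 − 845.3 = 1305 J (the clockwise enclosed area).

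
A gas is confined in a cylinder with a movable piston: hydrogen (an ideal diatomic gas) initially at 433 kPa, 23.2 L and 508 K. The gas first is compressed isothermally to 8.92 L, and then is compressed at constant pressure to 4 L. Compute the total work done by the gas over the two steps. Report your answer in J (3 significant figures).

W_total ≈ -15100 J

Step 1 (isothermal): W = P₁V₁ ln(V₂/V₁) = (10046) ln(8.92/23.2) = -9602 J.
After step 1: P = 1126 kPa, V = 8.92 L, T = 508 K.
Step 2 (isobaric): W = PΔV = (1126 kPa)(4 − 8.92 L) = -5541 J.
W_total = -9602 − 5541 = -15143 J.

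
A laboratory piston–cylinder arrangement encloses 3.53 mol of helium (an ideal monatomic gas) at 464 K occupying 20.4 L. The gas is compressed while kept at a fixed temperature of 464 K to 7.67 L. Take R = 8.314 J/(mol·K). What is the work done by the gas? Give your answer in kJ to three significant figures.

Isothermal: W = nRT ln(V₂/V₁).
W = (3.53)(8.314)(464) × ln(7.67/20.4)
  = 13618 × -0.9782
W_by_gas = -13321 J.

W ≈ -13.3 kJ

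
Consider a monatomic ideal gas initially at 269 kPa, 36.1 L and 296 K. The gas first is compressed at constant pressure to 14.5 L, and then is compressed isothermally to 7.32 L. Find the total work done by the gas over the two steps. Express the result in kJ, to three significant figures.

Step 1 (isobaric): W = PΔV = (269 kPa)(14.5 − 36.1 L) = -5810 J.
After step 1: P = 269 kPa, V = 14.5 L, T = 118.9 K.
Step 2 (isothermal): W = P₁V₁ ln(V₂/V₁) = (3900) ln(7.32/14.5) = -2666 J.
W_total = -5810 − 2666 = -8477 J.

W_total ≈ -8.48 kJ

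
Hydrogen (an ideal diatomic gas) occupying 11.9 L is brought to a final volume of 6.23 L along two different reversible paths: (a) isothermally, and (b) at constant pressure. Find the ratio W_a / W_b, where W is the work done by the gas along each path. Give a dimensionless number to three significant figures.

Path (a) isothermal: W = P₁V₁ ln(V₂/V₁) → W_a/(P₁V₁) = -0.6472.
Path (b) isobaric: W = P₁(V₂ − V₁) → W_b/(P₁V₁) = -0.4765.
W_a / W_b = -0.6472 / -0.4765 = 1.358.

W_a / W_b ≈ 1.36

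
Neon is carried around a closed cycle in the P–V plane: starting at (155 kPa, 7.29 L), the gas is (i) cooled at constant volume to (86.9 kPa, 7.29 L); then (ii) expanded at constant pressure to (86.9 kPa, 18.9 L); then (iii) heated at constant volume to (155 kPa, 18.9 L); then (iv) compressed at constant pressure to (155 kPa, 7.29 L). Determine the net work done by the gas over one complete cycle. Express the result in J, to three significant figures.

W_net ≈ -791 J

Constant-volume legs do no work.
W(ii) = (86.9)(18.9 − 7.29) = 1009 J; W(iv) = (155)(7.29 − 18.9) = -1800 J.
W_net = 1009 − 1800 = -790.6 J (the counter-clockwise enclosed area).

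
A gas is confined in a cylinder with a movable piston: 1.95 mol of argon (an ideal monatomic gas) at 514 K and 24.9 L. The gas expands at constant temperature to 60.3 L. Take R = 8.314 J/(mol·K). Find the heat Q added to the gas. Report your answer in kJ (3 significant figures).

Q ≈ 7.37 kJ

Isothermal ⇒ ΔU = 0, so Q = W = nRT ln(V₂/V₁).
Q = (1.95)(8.314)(514) ln(60.3/24.9) = 8333 × 0.8845 = 7370 J.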